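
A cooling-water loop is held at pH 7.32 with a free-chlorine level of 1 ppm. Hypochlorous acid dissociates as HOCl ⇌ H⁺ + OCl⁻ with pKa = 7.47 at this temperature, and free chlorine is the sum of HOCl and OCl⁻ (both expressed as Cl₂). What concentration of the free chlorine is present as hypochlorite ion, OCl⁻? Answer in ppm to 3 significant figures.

0.415 ppm

[OCl⁻]/[HOCl] = 10^(pH − pKa) = 10^(7.32 − 7.47) = 10^-0.15 = 0.7079.
Fraction as HOCl = 1 / (1 + 0.7079) = 0.5855.
OCl⁻ = (1 − 0.5855) × 1 ppm = 0.4145 ppm.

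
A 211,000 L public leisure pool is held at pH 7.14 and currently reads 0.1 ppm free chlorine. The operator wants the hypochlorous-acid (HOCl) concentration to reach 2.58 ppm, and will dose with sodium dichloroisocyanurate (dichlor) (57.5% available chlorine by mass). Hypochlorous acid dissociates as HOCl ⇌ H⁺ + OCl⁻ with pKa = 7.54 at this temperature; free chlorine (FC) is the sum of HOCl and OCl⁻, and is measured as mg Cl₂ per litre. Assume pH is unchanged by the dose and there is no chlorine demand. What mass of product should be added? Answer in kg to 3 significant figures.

[OCl⁻]/[HOCl] = 10^(pH − pKa) = 10^(7.14 − 7.54) = 0.3981; fraction as HOCl = 1/(1 + 0.3981) = 0.7153.
Free chlorine required for 2.58 ppm HOCl: 2.58 / 0.7153 = 3.607 ppm.
FC to add: 3.607 − 0.1 = 3.507 mg/L as Cl₂.
Cl₂ equivalent: 3.507 mg/L × 211,000 L = 740 g.
Product at 57.5% available Cl: 740 / 0.575 = 1287 g.

1.29 kg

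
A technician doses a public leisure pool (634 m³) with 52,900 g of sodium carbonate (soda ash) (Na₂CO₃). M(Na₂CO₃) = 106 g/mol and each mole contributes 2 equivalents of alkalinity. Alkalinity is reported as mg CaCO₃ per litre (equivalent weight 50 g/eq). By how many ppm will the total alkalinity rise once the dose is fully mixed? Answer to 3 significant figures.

Volume: 634 m³ = 634,000 L.
Moles of Na₂CO₃: 52,900 g ÷ 106 g/mol = 499.1 mol → 998.1 eq of alkalinity.
As CaCO₃: 998.1 eq × 50 g/eq = 49,910 g.
Rise: 49,910 g / 634,000 L × 1000 = 78.72 mg/L.

78.7 ppm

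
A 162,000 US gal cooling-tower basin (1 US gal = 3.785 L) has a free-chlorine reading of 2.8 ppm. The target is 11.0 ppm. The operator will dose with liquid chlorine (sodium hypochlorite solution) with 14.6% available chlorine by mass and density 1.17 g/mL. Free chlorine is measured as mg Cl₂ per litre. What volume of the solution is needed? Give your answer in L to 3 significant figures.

29.4 L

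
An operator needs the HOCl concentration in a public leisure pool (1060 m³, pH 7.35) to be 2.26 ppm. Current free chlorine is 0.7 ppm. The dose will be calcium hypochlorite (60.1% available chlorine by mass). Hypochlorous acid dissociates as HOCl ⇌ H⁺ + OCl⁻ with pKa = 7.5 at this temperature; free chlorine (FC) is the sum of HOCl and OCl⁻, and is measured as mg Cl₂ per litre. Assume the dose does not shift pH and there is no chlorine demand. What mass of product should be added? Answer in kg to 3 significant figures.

5.57 kg

Volume: 1060 m³ = 1,060,000 L.
[OCl⁻]/[HOCl] = 10^(pH − pKa) = 10^(7.35 − 7.5) = 0.7079; fraction as HOCl = 1/(1 + 0.7079) = 0.5855.
Free chlorine required for 2.26 ppm HOCl: 2.26 / 0.5855 = 3.86 ppm.
FC to add: 3.86 − 0.7 = 3.16 mg/L as Cl₂.
Cl₂ equivalent: 3.16 mg/L × 1,060,000 L = 3350 g.
Product at 60.1% available Cl: 3350 / 0.601 = 5573 g.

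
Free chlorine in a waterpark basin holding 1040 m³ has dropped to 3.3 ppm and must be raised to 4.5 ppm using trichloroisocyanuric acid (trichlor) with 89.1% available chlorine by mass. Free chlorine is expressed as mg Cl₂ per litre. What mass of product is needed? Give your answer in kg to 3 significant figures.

1.40 kg

Volume: 1040 m³ = 1,040,000 L.
Chlorine deficit: 4.5 − 3.3 = 1.2 ppm = 1.2 mg/L as Cl₂.
Cl₂ equivalent needed: 1.2 mg/L × 1,040,000 L = 1,248,000 mg = 1248 g.
Product at 89.1% available chlorine: 1248 / 0.891 = 1401 g.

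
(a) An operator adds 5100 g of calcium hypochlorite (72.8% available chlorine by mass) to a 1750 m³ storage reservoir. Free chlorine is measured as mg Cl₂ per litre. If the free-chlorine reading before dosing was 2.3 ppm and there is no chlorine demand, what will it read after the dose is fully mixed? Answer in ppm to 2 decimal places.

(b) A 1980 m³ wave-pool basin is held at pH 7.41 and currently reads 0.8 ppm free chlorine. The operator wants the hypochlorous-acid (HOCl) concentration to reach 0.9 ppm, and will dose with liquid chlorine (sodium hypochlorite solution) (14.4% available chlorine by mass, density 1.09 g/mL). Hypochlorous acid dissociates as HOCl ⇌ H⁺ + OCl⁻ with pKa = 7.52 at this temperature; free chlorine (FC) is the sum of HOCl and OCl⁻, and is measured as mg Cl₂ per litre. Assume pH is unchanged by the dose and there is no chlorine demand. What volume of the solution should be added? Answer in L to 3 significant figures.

(a) Volume: 1750 m³ = 1,750,000 L.
(a) Available chlorine delivered: 5100 g × 0.728 = 3713 g as Cl₂.
(a) Concentration rise: 3713 g / 1,750,000 L = 2.122 mg/L = 2.12 ppm.
(a) Final FC: 2.3 + 2.12 = 4.42 ppm.

(b) Volume: 1980 m³ = 1,980,000 L.
(b) [OCl⁻]/[HOCl] = 10^(pH − pKa) = 10^(7.41 − 7.52) = 0.7762; fraction as HOCl = 1/(1 + 0.7762) = 0.563.
(b) Free chlorine required for 0.9 ppm HOCl: 0.9 / 0.563 = 1.599 ppm.
(b) FC to add: 1.599 − 0.8 = 0.7986 mg/L as Cl₂.
(b) Cl₂ equivalent: 0.7986 mg/L × 1,980,000 L = 1581 g.
(b) Product at 14.4% available Cl: 1581 / 0.144 = 10,980 g.
(b) Volume: 10,980 g ÷ 1.09 g/mL = 10,070 mL.

(a) 4.42 ppm; (b) 10.1 L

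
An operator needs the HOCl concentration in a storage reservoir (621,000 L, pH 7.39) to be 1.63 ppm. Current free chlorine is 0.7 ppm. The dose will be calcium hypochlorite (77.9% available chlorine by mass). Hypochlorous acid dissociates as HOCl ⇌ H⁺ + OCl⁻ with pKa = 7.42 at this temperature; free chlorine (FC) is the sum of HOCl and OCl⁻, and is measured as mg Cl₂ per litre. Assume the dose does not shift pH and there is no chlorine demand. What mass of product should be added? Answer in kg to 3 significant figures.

[OCl⁻]/[HOCl] = 10^(pH − pKa) = 10^(7.39 − 7.42) = 0.9333; fraction as HOCl = 1/(1 + 0.9333) = 0.5173.
Free chlorine required for 1.63 ppm HOCl: 1.63 / 0.5173 = 3.151 ppm.
FC to add: 3.151 − 0.7 = 2.451 mg/L as Cl₂.
Cl₂ equivalent: 2.451 mg/L × 621,000 L = 1522 g.
Product at 77.9% available Cl: 1522 / 0.779 = 1954 g.

1.95 kg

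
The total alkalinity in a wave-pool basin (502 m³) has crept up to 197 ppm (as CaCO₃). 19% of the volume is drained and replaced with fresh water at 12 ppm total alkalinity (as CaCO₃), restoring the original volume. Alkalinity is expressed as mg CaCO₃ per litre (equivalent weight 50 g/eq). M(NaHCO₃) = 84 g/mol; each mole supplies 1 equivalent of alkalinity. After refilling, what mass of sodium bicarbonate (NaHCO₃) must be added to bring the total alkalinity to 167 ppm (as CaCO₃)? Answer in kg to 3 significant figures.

4.34 kg

Volume: 502 m³ = 502,000 L.
After draining 19% and refilling: 197 × 0.81 + 12 × 0.19 = 161.85 ppm.
Deficit to target: 167 − 161.85 = 5.15 mg/L.
As CaCO₃: 5.15 mg/L × 502,000 L = 2585 g; ÷ 50 g/eq ÷ 1 = 51.71 mol NaHCO₃.
Mass: 51.71 × 84 = 4343 g.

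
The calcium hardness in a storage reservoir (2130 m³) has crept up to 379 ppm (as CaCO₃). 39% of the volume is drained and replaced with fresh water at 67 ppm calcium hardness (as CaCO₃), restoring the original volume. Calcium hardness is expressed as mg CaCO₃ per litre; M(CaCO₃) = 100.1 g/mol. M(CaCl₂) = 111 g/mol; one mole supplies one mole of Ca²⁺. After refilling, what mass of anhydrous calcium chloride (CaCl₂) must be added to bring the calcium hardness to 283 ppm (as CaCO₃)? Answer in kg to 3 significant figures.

Volume: 2130 m³ = 2,130,000 L.
After draining 39% and refilling: 379 × 0.61 + 67 × 0.39 = 257.32 ppm.
Deficit to target: 283 − 257.32 = 25.68 mg/L.
As CaCO₃: 25.68 mg/L × 2,130,000 L = 54,700 g; ÷ 100.1 = 546.4 mol Ca²⁺.
Mass: 546.4 × 111 = 60,650 g.

60.7 kg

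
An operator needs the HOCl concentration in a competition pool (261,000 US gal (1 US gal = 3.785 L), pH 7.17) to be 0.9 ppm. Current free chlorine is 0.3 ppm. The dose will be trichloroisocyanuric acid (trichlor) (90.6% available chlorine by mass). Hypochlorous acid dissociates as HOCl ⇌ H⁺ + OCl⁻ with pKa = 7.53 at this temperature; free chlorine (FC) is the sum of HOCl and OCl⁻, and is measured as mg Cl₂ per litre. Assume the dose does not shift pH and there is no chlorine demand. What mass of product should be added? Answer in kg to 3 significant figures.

1.08 kg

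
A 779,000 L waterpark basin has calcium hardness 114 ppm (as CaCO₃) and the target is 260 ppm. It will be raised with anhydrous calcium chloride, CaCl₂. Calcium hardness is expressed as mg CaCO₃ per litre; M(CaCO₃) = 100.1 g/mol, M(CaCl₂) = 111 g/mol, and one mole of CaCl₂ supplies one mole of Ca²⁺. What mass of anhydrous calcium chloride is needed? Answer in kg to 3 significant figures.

Hardness to add: (260 − 114) = 146 mg/L as CaCO₃ × 779,000 L = 113,700 g as CaCO₃.
Moles of Ca²⁺ (1 mol Ca²⁺ ≡ 1 mol CaCO₃): 113,700 / 100.1 g/mol = 1136 mol.
Mass of CaCl₂: 1136 × 111 = 126,100 g.

126 kg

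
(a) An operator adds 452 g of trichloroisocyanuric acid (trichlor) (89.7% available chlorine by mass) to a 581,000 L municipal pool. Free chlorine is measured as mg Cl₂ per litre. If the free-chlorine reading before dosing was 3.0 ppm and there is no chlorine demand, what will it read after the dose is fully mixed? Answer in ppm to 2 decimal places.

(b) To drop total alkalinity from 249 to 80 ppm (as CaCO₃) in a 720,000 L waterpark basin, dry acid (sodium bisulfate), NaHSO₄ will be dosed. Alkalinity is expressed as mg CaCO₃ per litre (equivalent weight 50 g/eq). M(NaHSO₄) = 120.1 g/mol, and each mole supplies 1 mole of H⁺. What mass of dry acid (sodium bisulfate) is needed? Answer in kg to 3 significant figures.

(a) Available chlorine delivered: 452 g × 0.897 = 405.4 g as Cl₂.
(a) Concentration rise: 405.4 g / 581,000 L = 0.6978 mg/L = 0.70 ppm.
(a) Final FC: 3.0 + 0.70 = 3.70 ppm.

(b) Alkalinity to neutralize: (249 − 80) = 169 mg/L as CaCO₃ × 720,000 L = 121,700 g as CaCO₃.
(b) Equivalents of H⁺ required: 121,700 ÷ 50 g/eq = 2434 eq = 2434 mol NaHSO₄.
(b) Mass of NaHSO₄: 2434 × 120.1 = 292,300 g.

(a) 3.70 ppm; (b) 292 kg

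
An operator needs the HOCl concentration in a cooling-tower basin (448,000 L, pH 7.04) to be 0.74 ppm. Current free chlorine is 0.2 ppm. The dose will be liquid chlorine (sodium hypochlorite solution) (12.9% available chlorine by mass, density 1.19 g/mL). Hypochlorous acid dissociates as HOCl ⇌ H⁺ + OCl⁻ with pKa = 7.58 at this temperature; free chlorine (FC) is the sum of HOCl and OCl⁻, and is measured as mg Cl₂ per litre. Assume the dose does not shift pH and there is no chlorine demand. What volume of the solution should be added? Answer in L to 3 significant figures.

2.20 L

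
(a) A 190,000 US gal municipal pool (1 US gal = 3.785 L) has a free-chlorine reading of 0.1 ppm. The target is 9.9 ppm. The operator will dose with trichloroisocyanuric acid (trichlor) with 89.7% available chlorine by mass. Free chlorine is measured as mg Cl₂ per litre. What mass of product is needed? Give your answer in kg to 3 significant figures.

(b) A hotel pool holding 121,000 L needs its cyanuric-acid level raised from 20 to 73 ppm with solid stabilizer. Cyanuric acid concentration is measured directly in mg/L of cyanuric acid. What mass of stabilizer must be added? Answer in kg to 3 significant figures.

(a) 7.86 kg; (b) 6.41 kg

(a) Volume: 190,000 US gal × 3.785 L/gal = 719,150 L.
(a) Chlorine deficit: 9.9 − 0.1 = 9.8 ppm = 9.8 mg/L as Cl₂.
(a) Cl₂ equivalent needed: 9.8 mg/L × 719,150 L = 7,048,000 mg = 7048 g.
(a) Product at 89.7% available chlorine: 7048 / 0.897 = 7857 g.

(b) CYA to add: (73 − 20) = 53 mg/L × 121,000 L = 6413 g cyanuric acid.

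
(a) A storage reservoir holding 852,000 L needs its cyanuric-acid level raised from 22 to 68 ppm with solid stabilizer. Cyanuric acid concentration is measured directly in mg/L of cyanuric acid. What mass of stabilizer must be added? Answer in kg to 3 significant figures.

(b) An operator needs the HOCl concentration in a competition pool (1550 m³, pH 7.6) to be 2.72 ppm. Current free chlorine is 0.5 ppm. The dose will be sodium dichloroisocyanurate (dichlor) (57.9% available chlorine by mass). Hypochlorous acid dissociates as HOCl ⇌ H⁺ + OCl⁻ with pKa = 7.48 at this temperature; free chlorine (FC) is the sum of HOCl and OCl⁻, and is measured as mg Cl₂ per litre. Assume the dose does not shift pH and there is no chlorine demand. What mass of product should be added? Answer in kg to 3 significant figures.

(a) 39.2 kg; (b) 15.5 kg

(a) CYA to add: (68 − 22) = 46 mg/L × 852,000 L = 39,190 g cyanuric acid.

(b) Volume: 1550 m³ = 1,550,000 L.
(b) [OCl⁻]/[HOCl] = 10^(pH − pKa) = 10^(7.6 − 7.48) = 1.318; fraction as HOCl = 1/(1 + 1.318) = 0.4314.
(b) Free chlorine required for 2.72 ppm HOCl: 2.72 / 0.4314 = 6.306 ppm.
(b) FC to add: 6.306 − 0.5 = 5.806 mg/L as Cl₂.
(b) Cl₂ equivalent: 5.806 mg/L × 1,550,000 L = 8999 g.
(b) Product at 57.9% available Cl: 8999 / 0.579 = 15,540 g.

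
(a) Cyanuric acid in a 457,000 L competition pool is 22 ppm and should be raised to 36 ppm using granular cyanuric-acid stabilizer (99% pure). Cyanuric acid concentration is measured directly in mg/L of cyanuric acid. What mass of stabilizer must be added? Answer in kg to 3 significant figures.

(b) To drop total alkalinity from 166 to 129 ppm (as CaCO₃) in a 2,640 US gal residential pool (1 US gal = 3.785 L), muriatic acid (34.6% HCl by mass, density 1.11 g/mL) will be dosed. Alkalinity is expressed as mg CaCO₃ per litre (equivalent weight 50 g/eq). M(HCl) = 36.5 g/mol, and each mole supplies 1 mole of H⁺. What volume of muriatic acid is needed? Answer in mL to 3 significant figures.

(a) CYA to add: (36 − 22) = 14 mg/L × 457,000 L = 6398 g cyanuric acid.
(a) At 99% purity: 6398 / 0.99 = 6463 g product.

(b) Volume: 2,640 US gal × 3.785 L/gal = 9,992 L.
(b) Alkalinity to neutralize: (166 − 129) = 37 mg/L as CaCO₃ × 9,992 L = 369.7 g as CaCO₃.
(b) Equivalents of H⁺ required: 369.7 ÷ 50 g/eq = 7.394 eq = 7.394 mol HCl.
(b) Mass of HCl: 7.394 × 36.5 = 269.9 g.
(b) Mass of 34.6% solution: 269.9 / 0.346 = 780 g.
(b) Volume: 780 g ÷ 1.11 g/mL = 702.7 mL.

(a) 6.46 kg; (b) 703 mL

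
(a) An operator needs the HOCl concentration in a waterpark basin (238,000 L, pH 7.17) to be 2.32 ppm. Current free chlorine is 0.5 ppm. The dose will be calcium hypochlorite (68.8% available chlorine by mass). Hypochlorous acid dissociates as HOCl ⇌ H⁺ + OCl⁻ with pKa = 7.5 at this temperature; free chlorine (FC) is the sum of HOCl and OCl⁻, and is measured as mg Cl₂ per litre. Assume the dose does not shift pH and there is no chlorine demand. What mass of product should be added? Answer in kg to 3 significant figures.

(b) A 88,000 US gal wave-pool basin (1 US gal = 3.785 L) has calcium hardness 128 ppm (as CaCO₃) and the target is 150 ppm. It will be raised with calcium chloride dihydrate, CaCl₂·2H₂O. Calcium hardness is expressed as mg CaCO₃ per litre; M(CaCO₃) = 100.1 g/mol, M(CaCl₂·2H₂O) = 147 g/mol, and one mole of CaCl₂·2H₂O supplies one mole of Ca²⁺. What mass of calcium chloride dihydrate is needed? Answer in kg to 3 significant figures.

(a) [OCl⁻]/[HOCl] = 10^(pH − pKa) = 10^(7.17 − 7.5) = 0.4677; fraction as HOCl = 1/(1 + 0.4677) = 0.6813.
(a) Free chlorine required for 2.32 ppm HOCl: 2.32 / 0.6813 = 3.405 ppm.
(a) FC to add: 3.405 − 0.5 = 2.905 mg/L as Cl₂.
(a) Cl₂ equivalent: 2.905 mg/L × 238,000 L = 691.4 g.
(a) Product at 68.8% available Cl: 691.4 / 0.688 = 1005 g.

(b) Volume: 88,000 US gal × 3.785 L/gal = 333,080 L.
(b) Hardness to add: (150 − 128) = 22 mg/L as CaCO₃ × 333,080 L = 7328 g as CaCO₃.
(b) Moles of Ca²⁺ (1 mol Ca²⁺ ≡ 1 mol CaCO₃): 7328 / 100.1 g/mol = 73.2 mol.
(b) Mass of CaCl₂·2H₂O: 73.2 × 147 = 10,760 g.

(a) 1.00 kg; (b) 10.8 kg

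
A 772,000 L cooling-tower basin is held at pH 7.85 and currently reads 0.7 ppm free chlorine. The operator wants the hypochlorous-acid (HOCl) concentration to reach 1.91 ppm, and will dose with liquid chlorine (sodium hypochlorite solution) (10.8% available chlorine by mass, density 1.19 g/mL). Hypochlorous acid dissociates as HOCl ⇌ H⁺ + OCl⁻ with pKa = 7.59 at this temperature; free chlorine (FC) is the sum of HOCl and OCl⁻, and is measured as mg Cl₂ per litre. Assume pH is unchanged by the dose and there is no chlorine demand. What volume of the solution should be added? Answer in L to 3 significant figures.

28.1 L

[OCl⁻]/[HOCl] = 10^(pH − pKa) = 10^(7.85 − 7.59) = 1.82; fraction as HOCl = 1/(1 + 1.82) = 0.3546.
Free chlorine required for 1.91 ppm HOCl: 1.91 / 0.3546 = 5.386 ppm.
FC to add: 5.386 − 0.7 = 4.686 mg/L as Cl₂.
Cl₂ equivalent: 4.686 mg/L × 772,000 L = 3617 g.
Product at 10.8% available Cl: 3617 / 0.108 = 33,490 g.
Volume: 33,490 g ÷ 1.19 g/mL = 28,150 mL.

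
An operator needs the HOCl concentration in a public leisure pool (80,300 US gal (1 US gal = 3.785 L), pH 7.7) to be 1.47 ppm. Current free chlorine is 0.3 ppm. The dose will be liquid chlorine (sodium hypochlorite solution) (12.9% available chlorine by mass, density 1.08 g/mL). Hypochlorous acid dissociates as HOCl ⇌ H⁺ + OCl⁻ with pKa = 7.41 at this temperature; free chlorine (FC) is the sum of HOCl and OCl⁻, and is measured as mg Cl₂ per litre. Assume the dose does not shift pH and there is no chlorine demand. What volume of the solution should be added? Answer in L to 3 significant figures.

8.81 L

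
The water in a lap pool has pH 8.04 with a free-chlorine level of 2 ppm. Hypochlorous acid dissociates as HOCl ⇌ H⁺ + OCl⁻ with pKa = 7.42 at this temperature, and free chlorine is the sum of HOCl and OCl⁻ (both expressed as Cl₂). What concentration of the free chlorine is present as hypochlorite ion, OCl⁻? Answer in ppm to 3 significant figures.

1.61 ppm

[OCl⁻]/[HOCl] = 10^(pH − pKa) = 10^(8.04 − 7.42) = 10^0.62 = 4.169.
Fraction as HOCl = 1 / (1 + 4.169) = 0.1935.
OCl⁻ = (1 − 0.1935) × 2 ppm = 1.613 ppm.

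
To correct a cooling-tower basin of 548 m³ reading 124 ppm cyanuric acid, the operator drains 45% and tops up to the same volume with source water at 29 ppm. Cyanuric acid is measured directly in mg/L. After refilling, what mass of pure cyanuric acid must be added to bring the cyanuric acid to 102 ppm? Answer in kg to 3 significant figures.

Volume: 548 m³ = 548,000 L.
After draining 45% and refilling: 124 × 0.55 + 29 × 0.45 = 81.25 ppm.
Deficit to target: 102 − 81.25 = 20.75 mg/L.
Mass: 20.75 mg/L × 548,000 L = 11,370 g cyanuric acid.

11.4 kg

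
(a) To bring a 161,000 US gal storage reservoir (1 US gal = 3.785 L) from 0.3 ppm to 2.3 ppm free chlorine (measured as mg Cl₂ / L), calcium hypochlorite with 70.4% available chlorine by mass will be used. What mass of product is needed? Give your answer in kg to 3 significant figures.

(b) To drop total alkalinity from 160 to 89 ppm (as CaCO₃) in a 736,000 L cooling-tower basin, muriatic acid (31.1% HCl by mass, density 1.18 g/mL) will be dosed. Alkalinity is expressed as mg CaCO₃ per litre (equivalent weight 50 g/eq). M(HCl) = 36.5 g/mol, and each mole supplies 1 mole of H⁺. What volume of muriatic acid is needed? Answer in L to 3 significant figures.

(a) 1.73 kg; (b) 104 L

(a) Volume: 161,000 US gal × 3.785 L/gal = 609,385 L.
(a) Chlorine deficit: 2.3 − 0.3 = 2 ppm = 2 mg/L as Cl₂.
(a) Cl₂ equivalent needed: 2 mg/L × 609,385 L = 1,219,000 mg = 1219 g.
(a) Product at 70.4% available chlorine: 1219 / 0.704 = 1731 g.

(b) Alkalinity to neutralize: (160 − 89) = 71 mg/L as CaCO₃ × 736,000 L = 52,260 g as CaCO₃.
(b) Equivalents of H⁺ required: 52,260 ÷ 50 g/eq = 1045 eq = 1045 mol HCl.
(b) Mass of HCl: 1045 × 36.5 = 38,150 g.
(b) Mass of 31.1% solution: 38,150 / 0.311 = 122,700 g.
(b) Volume: 122,700 g ÷ 1.18 g/mL = 103,900 mL.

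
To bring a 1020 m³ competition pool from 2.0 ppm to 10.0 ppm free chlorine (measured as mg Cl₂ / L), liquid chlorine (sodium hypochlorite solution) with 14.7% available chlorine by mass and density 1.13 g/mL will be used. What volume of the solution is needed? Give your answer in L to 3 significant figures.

Volume: 1020 m³ = 1,020,000 L.
Chlorine deficit: 10.0 − 2.0 = 8 ppm = 8 mg/L as Cl₂.
Cl₂ equivalent needed: 8 mg/L × 1,020,000 L = 8,160,000 mg = 8160 g.
Product at 14.7% available chlorine: 8160 / 0.147 = 55,510 g.
Volume at density 1.13 g/mL: 55,510 g ÷ 1.13 g/mL = 49,120 mL.

49.1 L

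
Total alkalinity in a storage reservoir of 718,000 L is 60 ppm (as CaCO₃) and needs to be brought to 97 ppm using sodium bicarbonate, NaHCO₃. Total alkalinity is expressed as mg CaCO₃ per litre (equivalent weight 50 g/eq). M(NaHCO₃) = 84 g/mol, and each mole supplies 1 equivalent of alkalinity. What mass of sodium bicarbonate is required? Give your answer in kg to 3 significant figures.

Alkalinity to add: (97 − 60) = 37 mg/L as CaCO₃ × 718,000 L = 26,570 g as CaCO₃.
Equivalents: 26,570 g ÷ 50 g/eq = 531.3 eq.
NaHCO₃ supplies 1 eq per mole → 531.3 mol.
Mass: 531.3 mol × 84 g/mol = 44,630 g.

44.6 kg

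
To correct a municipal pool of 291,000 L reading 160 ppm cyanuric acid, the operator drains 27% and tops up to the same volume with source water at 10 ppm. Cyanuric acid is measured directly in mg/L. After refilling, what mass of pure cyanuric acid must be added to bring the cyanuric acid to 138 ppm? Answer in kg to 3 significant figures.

After draining 27% and refilling: 160 × 0.73 + 10 × 0.27 = 119.5 ppm.
Deficit to target: 138 − 119.5 = 18.5 mg/L.
Mass: 18.5 mg/L × 291,000 L = 5384 g cyanuric acid.

5.38 kg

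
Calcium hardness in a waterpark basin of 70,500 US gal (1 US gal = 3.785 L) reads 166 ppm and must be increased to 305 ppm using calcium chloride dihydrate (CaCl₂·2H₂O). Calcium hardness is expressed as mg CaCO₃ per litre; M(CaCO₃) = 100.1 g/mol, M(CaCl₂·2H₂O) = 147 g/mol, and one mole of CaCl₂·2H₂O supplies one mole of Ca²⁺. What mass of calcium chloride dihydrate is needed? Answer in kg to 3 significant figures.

Volume: 70,500 US gal × 3.785 L/gal = 266,842 L.
Hardness to add: (305 − 166) = 139 mg/L as CaCO₃ × 266,842 L = 37,090 g as CaCO₃.
Moles of Ca²⁺ (1 mol Ca²⁺ ≡ 1 mol CaCO₃): 37,090 / 100.1 g/mol = 370.5 mol.
Mass of CaCl₂·2H₂O: 370.5 × 147 = 54,470 g.

54.5 kg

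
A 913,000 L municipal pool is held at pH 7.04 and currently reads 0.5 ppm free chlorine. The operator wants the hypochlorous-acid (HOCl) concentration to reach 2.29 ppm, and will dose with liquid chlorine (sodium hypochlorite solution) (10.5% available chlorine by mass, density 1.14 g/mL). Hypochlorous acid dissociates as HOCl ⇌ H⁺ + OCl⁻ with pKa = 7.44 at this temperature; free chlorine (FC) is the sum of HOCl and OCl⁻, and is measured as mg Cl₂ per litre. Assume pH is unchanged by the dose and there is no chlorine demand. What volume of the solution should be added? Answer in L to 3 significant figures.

[OCl⁻]/[HOCl] = 10^(pH − pKa) = 10^(7.04 − 7.44) = 0.3981; fraction as HOCl = 1/(1 + 0.3981) = 0.7153.
Free chlorine required for 2.29 ppm HOCl: 2.29 / 0.7153 = 3.202 ppm.
FC to add: 3.202 − 0.5 = 2.702 mg/L as Cl₂.
Cl₂ equivalent: 2.702 mg/L × 913,000 L = 2467 g.
Product at 10.5% available Cl: 2467 / 0.105 = 23,490 g.
Volume: 23,490 g ÷ 1.14 g/mL = 20,610 mL.

20.6 L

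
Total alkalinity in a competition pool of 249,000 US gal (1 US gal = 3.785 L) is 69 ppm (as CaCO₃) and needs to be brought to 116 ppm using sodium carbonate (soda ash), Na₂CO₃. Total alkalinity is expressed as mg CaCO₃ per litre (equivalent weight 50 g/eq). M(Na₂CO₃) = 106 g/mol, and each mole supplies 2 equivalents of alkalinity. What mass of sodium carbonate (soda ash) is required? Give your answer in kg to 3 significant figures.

47.0 kg

Volume: 249,000 US gal × 3.785 L/gal = 942,465 L.
Alkalinity to add: (116 − 69) = 47 mg/L as CaCO₃ × 942,465 L = 44,300 g as CaCO₃.
Equivalents: 44,300 g ÷ 50 g/eq = 885.9 eq.
Each mole of Na₂CO₃ supplies 2 eq, so 885.9 / 2 = 443 mol.
Mass: 443 mol × 106 g/mol = 46,950 g.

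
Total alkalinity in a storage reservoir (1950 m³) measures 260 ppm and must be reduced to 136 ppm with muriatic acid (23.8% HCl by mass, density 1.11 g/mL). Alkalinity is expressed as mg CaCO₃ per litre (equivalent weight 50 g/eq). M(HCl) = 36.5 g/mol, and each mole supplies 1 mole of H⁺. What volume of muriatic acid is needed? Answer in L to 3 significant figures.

Volume: 1950 m³ = 1,950,000 L.
Alkalinity to neutralize: (260 − 136) = 124 mg/L as CaCO₃ × 1,950,000 L = 241,800 g as CaCO₃.
Equivalents of H⁺ required: 241,800 ÷ 50 g/eq = 4836 eq = 4836 mol HCl.
Mass of HCl: 4836 × 36.5 = 176,500 g.
Mass of 23.8% solution: 176,500 / 0.238 = 741,700 g.
Volume: 741,700 g ÷ 1.11 g/mL = 668,200 mL.

668 L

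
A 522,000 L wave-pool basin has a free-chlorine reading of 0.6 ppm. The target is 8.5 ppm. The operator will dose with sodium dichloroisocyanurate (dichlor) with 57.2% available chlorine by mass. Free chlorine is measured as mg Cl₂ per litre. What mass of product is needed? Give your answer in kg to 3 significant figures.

7.21 kg

Chlorine deficit: 8.5 − 0.6 = 7.9 ppm = 7.9 mg/L as Cl₂.
Cl₂ equivalent needed: 7.9 mg/L × 522,000 L = 4,124,000 mg = 4124 g.
Product at 57.2% available chlorine: 4124 / 0.572 = 7209 g.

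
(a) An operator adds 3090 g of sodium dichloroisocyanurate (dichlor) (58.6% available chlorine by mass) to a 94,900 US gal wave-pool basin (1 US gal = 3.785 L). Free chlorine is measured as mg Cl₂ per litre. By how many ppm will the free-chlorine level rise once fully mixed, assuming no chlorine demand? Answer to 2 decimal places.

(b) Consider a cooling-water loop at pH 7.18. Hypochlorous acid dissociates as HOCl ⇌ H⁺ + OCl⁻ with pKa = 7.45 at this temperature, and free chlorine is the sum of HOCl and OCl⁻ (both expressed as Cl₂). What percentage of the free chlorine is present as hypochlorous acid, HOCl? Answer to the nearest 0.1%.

(a) 5.04 ppm; (b) 65.1%

(a) Volume: 94,900 US gal × 3.785 L/gal = 359,196 L.
(a) Available chlorine delivered: 3090 g × 0.586 = 1811 g as Cl₂.
(a) Concentration rise: 1811 g / 359,196 L = 5.041 mg/L = 5.04 ppm.

(b) [OCl⁻]/[HOCl] = 10^(pH − pKa) = 10^(7.18 − 7.45) = 10^-0.27 = 0.537.
(b) Fraction as HOCl = 1 / (1 + 0.537) = 0.6506.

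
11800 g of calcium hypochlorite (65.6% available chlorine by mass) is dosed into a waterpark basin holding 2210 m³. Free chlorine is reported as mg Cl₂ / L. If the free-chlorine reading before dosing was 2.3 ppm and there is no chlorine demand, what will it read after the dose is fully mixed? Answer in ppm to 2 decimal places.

Volume: 2210 m³ = 2,210,000 L.
Available chlorine delivered: 11,800 g × 0.656 = 7741 g as Cl₂.
Concentration rise: 7741 g / 2,210,000 L = 3.503 mg/L = 3.50 ppm.
Final FC: 2.3 + 3.50 = 5.80 ppm.

5.80 ppm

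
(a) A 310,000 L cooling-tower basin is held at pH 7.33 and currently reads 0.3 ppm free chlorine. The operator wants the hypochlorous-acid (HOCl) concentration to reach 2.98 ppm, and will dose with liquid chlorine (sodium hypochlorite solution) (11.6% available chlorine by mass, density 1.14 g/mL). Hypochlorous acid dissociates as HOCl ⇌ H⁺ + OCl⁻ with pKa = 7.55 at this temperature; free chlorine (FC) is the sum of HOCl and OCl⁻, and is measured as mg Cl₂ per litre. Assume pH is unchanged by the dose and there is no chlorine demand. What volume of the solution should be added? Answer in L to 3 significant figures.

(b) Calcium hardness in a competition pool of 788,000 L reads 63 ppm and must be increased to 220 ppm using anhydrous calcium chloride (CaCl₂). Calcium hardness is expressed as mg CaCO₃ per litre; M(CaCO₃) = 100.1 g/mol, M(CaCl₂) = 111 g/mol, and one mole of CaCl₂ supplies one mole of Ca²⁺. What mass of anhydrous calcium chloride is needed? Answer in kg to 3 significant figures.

(a) [OCl⁻]/[HOCl] = 10^(pH − pKa) = 10^(7.33 − 7.55) = 0.6026; fraction as HOCl = 1/(1 + 0.6026) = 0.624.
(a) Free chlorine required for 2.98 ppm HOCl: 2.98 / 0.624 = 4.776 ppm.
(a) FC to add: 4.776 − 0.3 = 4.476 mg/L as Cl₂.
(a) Cl₂ equivalent: 4.476 mg/L × 310,000 L = 1387 g.
(a) Product at 11.6% available Cl: 1387 / 0.116 = 11,960 g.
(a) Volume: 11,960 g ÷ 1.14 g/mL = 10,490 mL.

(b) Hardness to add: (220 − 63) = 157 mg/L as CaCO₃ × 788,000 L = 123,700 g as CaCO₃.
(b) Moles of Ca²⁺ (1 mol Ca²⁺ ≡ 1 mol CaCO₃): 123,700 / 100.1 g/mol = 1236 mol.
(b) Mass of CaCl₂: 1236 × 111 = 137,200 g.

(a) 10.5 L; (b) 137 kg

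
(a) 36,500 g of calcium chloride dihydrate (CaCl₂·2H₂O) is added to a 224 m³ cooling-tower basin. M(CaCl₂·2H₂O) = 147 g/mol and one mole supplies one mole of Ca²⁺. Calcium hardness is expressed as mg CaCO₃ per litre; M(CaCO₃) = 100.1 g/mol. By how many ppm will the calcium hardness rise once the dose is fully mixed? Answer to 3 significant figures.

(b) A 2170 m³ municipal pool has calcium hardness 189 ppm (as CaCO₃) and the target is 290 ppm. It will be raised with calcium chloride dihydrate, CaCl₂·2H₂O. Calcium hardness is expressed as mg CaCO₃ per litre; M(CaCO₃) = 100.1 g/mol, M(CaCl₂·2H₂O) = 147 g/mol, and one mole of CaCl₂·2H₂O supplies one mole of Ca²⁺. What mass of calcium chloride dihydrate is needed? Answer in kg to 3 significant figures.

(a) Volume: 224 m³ = 224,000 L.
(a) Moles of Ca²⁺: 36,500 g ÷ 147 g/mol = 248.3 mol.
(a) As CaCO₃: 248.3 mol × 100.1 g/mol = 24,850 g.
(a) Rise: 24,850 g / 224,000 L × 1000 = 111 mg/L.

(b) Volume: 2170 m³ = 2,170,000 L.
(b) Hardness to add: (290 − 189) = 101 mg/L as CaCO₃ × 2,170,000 L = 219,200 g as CaCO₃.
(b) Moles of Ca²⁺ (1 mol Ca²⁺ ≡ 1 mol CaCO₃): 219,200 / 100.1 g/mol = 2190 mol.
(b) Mass of CaCl₂·2H₂O: 2190 × 147 = 321,900 g.

(a) 111 ppm; (b) 322 kg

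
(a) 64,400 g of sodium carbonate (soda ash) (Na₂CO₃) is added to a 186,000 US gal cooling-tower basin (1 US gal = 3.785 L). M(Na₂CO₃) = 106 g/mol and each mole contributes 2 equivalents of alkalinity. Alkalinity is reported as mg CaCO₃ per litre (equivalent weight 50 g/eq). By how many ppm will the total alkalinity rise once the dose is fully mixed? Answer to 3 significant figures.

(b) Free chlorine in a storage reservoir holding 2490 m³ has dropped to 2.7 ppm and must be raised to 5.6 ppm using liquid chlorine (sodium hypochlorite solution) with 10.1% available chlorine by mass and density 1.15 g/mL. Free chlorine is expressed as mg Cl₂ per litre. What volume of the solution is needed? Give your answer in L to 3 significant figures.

(a) 86.3 ppm; (b) 62.2 L

(a) Volume: 186,000 US gal × 3.785 L/gal = 704,010 L.
(a) Moles of Na₂CO₃: 64,400 g ÷ 106 g/mol = 607.5 mol → 1215 eq of alkalinity.
(a) As CaCO₃: 1215 eq × 50 g/eq = 60,750 g.
(a) Rise: 60,750 g / 704,010 L × 1000 = 86.3 mg/L.

(b) Volume: 2490 m³ = 2,490,000 L.
(b) Chlorine deficit: 5.6 − 2.7 = 2.9 ppm = 2.9 mg/L as Cl₂.
(b) Cl₂ equivalent needed: 2.9 mg/L × 2,490,000 L = 7,221,000 mg = 7221 g.
(b) Product at 10.1% available chlorine: 7221 / 0.101 = 71,500 g.
(b) Volume at density 1.15 g/mL: 71,500 g ÷ 1.15 g/mL = 62,170 mL.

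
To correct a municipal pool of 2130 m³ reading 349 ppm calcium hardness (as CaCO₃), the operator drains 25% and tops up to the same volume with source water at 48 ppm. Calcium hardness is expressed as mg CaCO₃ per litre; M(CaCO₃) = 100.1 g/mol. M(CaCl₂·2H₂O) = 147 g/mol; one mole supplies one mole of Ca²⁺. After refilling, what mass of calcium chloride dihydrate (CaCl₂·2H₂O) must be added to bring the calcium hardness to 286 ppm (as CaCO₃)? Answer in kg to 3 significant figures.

38.3 kg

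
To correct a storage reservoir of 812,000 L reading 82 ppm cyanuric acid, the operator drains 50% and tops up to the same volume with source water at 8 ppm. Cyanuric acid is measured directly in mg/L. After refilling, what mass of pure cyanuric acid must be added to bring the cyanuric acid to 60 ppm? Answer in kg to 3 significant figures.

12.2 kg

After draining 50% and refilling: 82 × 0.50 + 8 × 0.50 = 45 ppm.
Deficit to target: 60 − 45 = 15 mg/L.
Mass: 15 mg/L × 812,000 L = 12,180 g cyanuric acid.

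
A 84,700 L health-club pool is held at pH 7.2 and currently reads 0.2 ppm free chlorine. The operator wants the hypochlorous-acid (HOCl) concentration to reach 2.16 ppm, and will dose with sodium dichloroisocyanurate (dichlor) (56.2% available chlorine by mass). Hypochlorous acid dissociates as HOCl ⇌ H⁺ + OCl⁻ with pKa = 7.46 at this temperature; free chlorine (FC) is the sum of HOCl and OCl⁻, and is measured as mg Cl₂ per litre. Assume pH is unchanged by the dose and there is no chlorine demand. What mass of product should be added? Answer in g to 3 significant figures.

474 g

[OCl⁻]/[HOCl] = 10^(pH − pKa) = 10^(7.2 − 7.46) = 0.5495; fraction as HOCl = 1/(1 + 0.5495) = 0.6454.
Free chlorine required for 2.16 ppm HOCl: 2.16 / 0.6454 = 3.347 ppm.
FC to add: 3.347 − 0.2 = 3.147 mg/L as Cl₂.
Cl₂ equivalent: 3.147 mg/L × 84,700 L = 266.6 g.
Product at 56.2% available Cl: 266.6 / 0.562 = 474.3 g.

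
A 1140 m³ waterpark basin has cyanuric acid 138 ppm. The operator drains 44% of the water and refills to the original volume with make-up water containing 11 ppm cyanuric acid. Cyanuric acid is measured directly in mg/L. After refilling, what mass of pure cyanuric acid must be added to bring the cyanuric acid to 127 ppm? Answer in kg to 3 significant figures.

51.2 kg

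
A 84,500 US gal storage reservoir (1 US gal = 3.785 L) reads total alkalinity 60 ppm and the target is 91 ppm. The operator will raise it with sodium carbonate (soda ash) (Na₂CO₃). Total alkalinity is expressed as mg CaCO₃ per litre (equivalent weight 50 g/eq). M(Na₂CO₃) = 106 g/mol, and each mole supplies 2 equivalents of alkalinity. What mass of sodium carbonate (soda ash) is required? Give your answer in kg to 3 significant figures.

10.5 kg

Volume: 84,500 US gal × 3.785 L/gal = 319,832 L.
Alkalinity to add: (91 − 60) = 31 mg/L as CaCO₃ × 319,832 L = 9915 g as CaCO₃.
Equivalents: 9915 g ÷ 50 g/eq = 198.3 eq.
Each mole of Na₂CO₃ supplies 2 eq, so 198.3 / 2 = 99.15 mol.
Mass: 99.15 mol × 106 g/mol = 10,510 g.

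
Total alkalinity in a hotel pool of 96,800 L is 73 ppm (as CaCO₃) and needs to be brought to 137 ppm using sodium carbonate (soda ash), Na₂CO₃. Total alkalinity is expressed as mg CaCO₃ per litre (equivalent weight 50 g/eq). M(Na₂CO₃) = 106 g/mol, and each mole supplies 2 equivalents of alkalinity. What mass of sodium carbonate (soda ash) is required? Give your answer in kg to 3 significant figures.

6.57 kg

Alkalinity to add: (137 − 73) = 64 mg/L as CaCO₃ × 96,800 L = 6195 g as CaCO₃.
Equivalents: 6195 g ÷ 50 g/eq = 123.9 eq.
Each mole of Na₂CO₃ supplies 2 eq, so 123.9 / 2 = 61.95 mol.
Mass: 61.95 mol × 106 g/mol = 6567 g.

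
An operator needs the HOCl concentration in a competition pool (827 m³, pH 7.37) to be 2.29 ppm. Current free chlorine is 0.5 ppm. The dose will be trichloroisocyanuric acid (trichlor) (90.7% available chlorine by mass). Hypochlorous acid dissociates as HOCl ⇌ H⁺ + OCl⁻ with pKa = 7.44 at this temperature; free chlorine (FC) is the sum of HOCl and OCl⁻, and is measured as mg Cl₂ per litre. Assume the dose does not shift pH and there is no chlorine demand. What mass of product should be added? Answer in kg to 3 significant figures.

Volume: 827 m³ = 827,000 L.
[OCl⁻]/[HOCl] = 10^(pH − pKa) = 10^(7.37 − 7.44) = 0.8511; fraction as HOCl = 1/(1 + 0.8511) = 0.5402.
Free chlorine required for 2.29 ppm HOCl: 2.29 / 0.5402 = 4.239 ppm.
FC to add: 4.239 − 0.5 = 3.739 mg/L as Cl₂.
Cl₂ equivalent: 3.739 mg/L × 827,000 L = 3092 g.
Product at 90.7% available Cl: 3092 / 0.907 = 3409 g.

3.41 kg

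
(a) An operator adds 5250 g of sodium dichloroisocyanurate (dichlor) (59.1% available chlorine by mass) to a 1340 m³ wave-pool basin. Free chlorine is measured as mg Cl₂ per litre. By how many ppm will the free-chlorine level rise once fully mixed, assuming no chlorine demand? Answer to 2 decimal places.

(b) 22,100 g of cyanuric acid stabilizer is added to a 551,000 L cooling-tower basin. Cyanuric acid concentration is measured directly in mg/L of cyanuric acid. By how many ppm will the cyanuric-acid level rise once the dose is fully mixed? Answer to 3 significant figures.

(a) Volume: 1340 m³ = 1,340,000 L.
(a) Available chlorine delivered: 5250 g × 0.591 = 3103 g as Cl₂.
(a) Concentration rise: 3103 g / 1,340,000 L = 2.315 mg/L = 2.32 ppm.

(b) Rise: 22,100 g / 551,000 L × 1000 = 40.11 mg/L.

(a) 2.32 ppm; (b) 40.1 ppm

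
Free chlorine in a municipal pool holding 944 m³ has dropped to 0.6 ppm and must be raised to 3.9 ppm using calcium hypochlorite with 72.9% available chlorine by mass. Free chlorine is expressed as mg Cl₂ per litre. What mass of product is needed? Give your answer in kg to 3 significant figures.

4.27 kg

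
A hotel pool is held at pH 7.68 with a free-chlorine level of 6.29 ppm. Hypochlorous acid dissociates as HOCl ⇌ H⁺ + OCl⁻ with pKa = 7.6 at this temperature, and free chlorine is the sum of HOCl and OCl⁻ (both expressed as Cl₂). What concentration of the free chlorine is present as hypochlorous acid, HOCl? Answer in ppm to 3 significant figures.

[OCl⁻]/[HOCl] = 10^(pH − pKa) = 10^(7.68 − 7.6) = 10^0.08 = 1.202.
Fraction as HOCl = 1 / (1 + 1.202) = 0.4541.
HOCl = 0.4541 × 6.29 ppm = 2.856 ppm.

2.86 ppm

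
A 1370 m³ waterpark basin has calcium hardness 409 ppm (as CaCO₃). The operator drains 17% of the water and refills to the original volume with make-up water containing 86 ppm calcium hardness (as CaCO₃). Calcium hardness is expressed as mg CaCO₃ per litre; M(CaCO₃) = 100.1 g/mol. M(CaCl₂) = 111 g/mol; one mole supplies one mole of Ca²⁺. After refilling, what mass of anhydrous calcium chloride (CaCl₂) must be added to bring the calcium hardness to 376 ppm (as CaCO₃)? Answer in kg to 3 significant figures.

33.3 kg

Volume: 1370 m³ = 1,370,000 L.
After draining 17% and refilling: 409 × 0.83 + 86 × 0.17 = 354.09 ppm.
Deficit to target: 376 − 354.09 = 21.91 mg/L.
As CaCO₃: 21.91 mg/L × 1,370,000 L = 30,020 g; ÷ 100.1 = 299.9 mol Ca²⁺.
Mass: 299.9 × 111 = 33,290 g.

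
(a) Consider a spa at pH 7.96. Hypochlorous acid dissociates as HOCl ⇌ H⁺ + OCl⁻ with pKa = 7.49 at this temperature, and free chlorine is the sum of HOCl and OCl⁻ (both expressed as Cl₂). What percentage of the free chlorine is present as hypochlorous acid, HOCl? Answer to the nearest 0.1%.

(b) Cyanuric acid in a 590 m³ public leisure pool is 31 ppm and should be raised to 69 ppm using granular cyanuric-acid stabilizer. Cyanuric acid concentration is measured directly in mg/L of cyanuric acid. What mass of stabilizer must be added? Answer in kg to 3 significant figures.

(a) 25.3%; (b) 22.4 kg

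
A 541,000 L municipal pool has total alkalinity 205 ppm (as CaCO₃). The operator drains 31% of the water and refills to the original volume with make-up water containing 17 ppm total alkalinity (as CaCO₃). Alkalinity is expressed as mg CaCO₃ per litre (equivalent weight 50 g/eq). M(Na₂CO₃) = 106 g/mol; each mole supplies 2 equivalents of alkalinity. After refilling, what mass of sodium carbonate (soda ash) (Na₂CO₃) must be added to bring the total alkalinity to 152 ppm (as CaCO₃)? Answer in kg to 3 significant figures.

3.03 kg

After draining 31% and refilling: 205 × 0.69 + 17 × 0.31 = 146.72 ppm.
Deficit to target: 152 − 146.72 = 5.28 mg/L.
As CaCO₃: 5.28 mg/L × 541,000 L = 2856 g; ÷ 50 g/eq ÷ 2 = 28.56 mol Na₂CO₃.
Mass: 28.56 × 106 = 3028 g.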